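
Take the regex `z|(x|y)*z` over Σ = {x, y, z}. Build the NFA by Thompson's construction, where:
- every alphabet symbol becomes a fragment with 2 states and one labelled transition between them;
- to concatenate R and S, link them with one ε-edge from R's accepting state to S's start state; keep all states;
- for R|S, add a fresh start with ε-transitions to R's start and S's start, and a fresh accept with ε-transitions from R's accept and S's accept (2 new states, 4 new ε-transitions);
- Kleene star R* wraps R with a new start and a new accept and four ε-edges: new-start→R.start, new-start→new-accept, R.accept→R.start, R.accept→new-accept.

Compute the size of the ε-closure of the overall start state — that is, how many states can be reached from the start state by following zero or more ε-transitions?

8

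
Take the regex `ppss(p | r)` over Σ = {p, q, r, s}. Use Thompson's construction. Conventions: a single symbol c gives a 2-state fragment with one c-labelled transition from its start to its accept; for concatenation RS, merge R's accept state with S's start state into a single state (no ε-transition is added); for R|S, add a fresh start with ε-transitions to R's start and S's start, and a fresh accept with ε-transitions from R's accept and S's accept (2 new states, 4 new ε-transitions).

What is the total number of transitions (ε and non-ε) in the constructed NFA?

Recursing over subexpressions:
Each of the 6 symbol leaves contributes 1 transition (1 symbol, 0 ε).
  p | r : 6 transitions (2 symbol, 4 ε)
  ppss(p | r) : 10 transitions (6 symbol, 4 ε)

10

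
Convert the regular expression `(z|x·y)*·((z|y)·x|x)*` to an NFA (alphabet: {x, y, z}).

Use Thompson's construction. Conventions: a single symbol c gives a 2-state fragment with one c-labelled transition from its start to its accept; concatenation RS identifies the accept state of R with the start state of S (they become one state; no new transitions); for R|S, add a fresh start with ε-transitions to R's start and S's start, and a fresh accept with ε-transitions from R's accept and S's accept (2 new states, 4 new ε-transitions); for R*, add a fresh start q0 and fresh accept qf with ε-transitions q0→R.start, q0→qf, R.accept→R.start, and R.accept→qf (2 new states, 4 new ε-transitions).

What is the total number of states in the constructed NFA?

21

Bottom-up over the parse tree:
Each of the 7 symbol leaves contributes a 2-state fragment.
  x·y = 3 states
  z|x·y = 7 states
  (z|x·y)* = 9 states
  z|y = 6 states
  (z|y)·x = 7 states
  (z|y)·x|x = 11 states
  ((z|y)·x|x)* = 13 states
  (z|x·y)*·((z|y)·x|x)* = 21 states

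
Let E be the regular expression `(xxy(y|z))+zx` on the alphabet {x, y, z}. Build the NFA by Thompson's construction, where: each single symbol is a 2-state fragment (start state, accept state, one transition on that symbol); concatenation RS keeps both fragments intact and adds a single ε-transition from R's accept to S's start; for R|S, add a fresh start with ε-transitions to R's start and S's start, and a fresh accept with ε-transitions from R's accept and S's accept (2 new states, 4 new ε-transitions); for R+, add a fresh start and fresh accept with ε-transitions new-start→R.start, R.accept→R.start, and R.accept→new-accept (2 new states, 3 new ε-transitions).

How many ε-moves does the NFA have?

Per subexpression:
Each of the 7 symbol leaves contributes 0 ε-transitions.
  y|z = 4 ε-transitions
  xxy(y|z) = 7 ε-transitions
  (xxy(y|z))+ = 10 ε-transitions
  (xxy(y|z))+zx = 12 ε-transitions

12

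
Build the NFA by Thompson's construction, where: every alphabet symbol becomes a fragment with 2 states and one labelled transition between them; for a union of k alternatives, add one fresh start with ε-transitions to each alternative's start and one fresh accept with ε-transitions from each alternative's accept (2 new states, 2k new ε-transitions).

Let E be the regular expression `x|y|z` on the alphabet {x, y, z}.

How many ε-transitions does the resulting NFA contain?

6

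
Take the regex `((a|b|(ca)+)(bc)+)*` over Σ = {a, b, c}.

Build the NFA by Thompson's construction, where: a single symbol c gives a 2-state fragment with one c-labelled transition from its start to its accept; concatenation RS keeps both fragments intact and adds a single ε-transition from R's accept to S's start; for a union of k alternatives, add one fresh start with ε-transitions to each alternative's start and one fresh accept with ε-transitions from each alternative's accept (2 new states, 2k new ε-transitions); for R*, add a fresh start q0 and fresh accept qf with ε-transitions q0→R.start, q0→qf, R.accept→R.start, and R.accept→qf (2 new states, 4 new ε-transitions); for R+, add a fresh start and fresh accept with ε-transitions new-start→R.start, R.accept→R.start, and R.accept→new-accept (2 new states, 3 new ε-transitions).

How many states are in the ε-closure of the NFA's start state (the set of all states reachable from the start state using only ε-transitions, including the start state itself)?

7

Work bottom-up. For each fragment F, track |ε-closure(F.start)| and whether F's accept lies in that closure (i.e. whether F accepts ε). A single-symbol fragment has closure size 1 and does not accept ε.
  ca : same as the first factor's closure: C = 1
  (ca)+ : new start ε-reaches only the body's start; the new accept needs a symbol first: C = 1 + 1 = 2
  a|b|(ca)+ : C = 1 + 1 + 1 + 2 = 5 (the new accept is not ε-reachable since no branch accepts ε)
  bc : same as the first factor's closure: C = 1
  (bc)+ : C = 1 + 1 = 2 (the body doesn't accept ε, so the new accept is not reached)
  (a|b|(ca)+)(bc)+ : C equals the left operand's closure size = 5 (its accept is not ε-reachable, so the closure stops there)
  ((a|b|(ca)+)(bc)+)* : the star's fresh start ε-reaches both the body's start and the fresh accept: C = 2 + 5 = 7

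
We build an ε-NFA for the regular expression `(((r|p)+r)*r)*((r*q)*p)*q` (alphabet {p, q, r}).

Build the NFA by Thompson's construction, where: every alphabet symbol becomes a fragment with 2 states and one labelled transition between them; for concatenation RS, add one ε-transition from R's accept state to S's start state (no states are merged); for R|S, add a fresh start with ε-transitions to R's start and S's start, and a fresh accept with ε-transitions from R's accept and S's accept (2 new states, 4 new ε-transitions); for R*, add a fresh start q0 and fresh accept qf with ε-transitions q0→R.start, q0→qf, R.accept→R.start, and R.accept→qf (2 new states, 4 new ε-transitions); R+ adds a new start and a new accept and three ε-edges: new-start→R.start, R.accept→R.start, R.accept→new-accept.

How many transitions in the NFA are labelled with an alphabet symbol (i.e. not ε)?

8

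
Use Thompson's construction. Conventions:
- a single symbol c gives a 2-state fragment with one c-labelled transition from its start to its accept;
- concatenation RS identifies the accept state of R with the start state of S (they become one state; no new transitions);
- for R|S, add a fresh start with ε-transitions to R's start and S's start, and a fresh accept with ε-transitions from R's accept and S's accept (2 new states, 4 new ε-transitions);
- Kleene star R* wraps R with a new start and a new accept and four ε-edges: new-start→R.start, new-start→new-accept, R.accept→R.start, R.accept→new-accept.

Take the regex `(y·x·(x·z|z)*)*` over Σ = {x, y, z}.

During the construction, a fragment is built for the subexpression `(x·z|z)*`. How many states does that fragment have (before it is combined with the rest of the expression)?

Fragment for `(x·z|z)*`:
Each of the 3 symbol leaves contributes a 2-state fragment.
  x·z = 3 states
  x·z|z = 7 states
  (x·z|z)* = 9 states

9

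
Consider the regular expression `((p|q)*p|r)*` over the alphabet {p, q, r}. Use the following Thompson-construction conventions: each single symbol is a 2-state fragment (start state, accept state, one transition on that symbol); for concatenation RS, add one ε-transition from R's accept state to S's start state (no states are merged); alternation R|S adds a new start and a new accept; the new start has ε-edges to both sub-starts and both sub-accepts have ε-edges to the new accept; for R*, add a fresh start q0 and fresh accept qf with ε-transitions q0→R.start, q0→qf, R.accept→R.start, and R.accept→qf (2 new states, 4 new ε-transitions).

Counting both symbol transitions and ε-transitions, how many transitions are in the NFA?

Bottom-up over the parse tree:
Each of the 4 symbol leaves contributes 1 transition (1 symbol, 0 ε).
  p|q — 6 transitions (2 symbol, 4 ε)
  (p|q)* — 10 transitions (2 symbol, 8 ε)
  (p|q)*p — 12 transitions (3 symbol, 9 ε)
  (p|q)*p|r — 17 transitions (4 symbol, 13 ε)
  ((p|q)*p|r)* — 21 transitions (4 symbol, 17 ε)

21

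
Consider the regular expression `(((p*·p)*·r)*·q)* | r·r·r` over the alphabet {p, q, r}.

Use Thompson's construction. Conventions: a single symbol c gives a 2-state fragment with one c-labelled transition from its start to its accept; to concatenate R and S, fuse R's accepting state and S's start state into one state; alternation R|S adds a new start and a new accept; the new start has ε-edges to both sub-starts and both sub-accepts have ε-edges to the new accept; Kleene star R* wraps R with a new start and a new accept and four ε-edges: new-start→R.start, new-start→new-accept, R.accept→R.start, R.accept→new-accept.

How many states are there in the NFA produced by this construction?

19

By structural recursion:
Each of the 7 symbol leaves contributes a 2-state fragment.
  p* — 4 states
  p*·p — 5 states
  (p*·p)* — 7 states
  (p*·p)*·r — 8 states
  ((p*·p)*·r)* — 10 states
  ((p*·p)*·r)*·q — 11 states
  (((p*·p)*·r)*·q)* — 13 states
  r·r·r — 4 states
  (((p*·p)*·r)*·q)* | r·r·r — 19 states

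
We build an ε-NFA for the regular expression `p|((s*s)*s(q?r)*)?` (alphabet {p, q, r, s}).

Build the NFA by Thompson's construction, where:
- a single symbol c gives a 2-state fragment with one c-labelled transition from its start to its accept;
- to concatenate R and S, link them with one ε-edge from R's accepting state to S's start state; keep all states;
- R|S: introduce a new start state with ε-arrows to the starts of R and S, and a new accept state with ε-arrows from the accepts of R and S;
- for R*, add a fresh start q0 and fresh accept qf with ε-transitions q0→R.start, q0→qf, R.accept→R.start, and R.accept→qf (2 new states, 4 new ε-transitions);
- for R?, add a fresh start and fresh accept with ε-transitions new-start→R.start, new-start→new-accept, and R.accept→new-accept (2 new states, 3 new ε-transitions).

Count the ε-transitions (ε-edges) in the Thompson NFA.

26

Per subexpression:
Each of the 6 symbol leaves contributes 0 ε-transitions.
  s* — 4 ε-transitions
  s*s — 5 ε-transitions
  (s*s)* — 9 ε-transitions
  q? — 3 ε-transitions
  q?r — 4 ε-transitions
  (q?r)* — 8 ε-transitions
  (s*s)*s(q?r)* — 19 ε-transitions
  ((s*s)*s(q?r)*)? — 22 ε-transitions
  p|((s*s)*s(q?r)*)? — 26 ε-transitions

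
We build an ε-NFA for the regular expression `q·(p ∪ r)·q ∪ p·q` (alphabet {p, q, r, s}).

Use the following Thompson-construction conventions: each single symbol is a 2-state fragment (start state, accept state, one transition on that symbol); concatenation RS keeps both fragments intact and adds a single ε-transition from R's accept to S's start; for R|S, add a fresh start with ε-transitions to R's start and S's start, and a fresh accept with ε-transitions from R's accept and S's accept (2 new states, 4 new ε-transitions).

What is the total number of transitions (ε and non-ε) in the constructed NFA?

Bottom-up over the parse tree:
Each of the 6 symbol leaves contributes 1 transition (1 symbol, 0 ε).
  p ∪ r — 6 transitions (2 symbol, 4 ε)
  q·(p ∪ r)·q — 10 transitions (4 symbol, 6 ε)
  p·q — 3 transitions (2 symbol, 1 ε)
  q·(p ∪ r)·q ∪ p·q — 17 transitions (6 symbol, 11 ε)

17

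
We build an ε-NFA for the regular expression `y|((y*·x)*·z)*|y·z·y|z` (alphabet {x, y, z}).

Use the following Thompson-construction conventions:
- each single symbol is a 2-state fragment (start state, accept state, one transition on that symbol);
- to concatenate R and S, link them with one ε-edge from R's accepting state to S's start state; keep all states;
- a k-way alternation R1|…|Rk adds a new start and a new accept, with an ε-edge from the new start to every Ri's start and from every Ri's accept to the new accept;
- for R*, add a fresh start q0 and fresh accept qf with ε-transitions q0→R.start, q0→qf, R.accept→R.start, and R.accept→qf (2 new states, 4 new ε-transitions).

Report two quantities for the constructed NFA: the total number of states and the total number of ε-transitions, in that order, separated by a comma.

24, 24

Recursing over subexpressions:
Each of the 8 symbol leaves contributes 2 states and 0 ε-transitions.
  y* → 4 states, 4 ε-transitions
  y*·x → 6 states, 5 ε-transitions
  (y*·x)* → 8 states, 9 ε-transitions
  (y*·x)*·z → 10 states, 10 ε-transitions
  ((y*·x)*·z)* → 12 states, 14 ε-transitions
  y·z·y → 6 states, 2 ε-transitions
  y|((y*·x)*·z)*|y·z·y|z → 24 states, 24 ε-transitions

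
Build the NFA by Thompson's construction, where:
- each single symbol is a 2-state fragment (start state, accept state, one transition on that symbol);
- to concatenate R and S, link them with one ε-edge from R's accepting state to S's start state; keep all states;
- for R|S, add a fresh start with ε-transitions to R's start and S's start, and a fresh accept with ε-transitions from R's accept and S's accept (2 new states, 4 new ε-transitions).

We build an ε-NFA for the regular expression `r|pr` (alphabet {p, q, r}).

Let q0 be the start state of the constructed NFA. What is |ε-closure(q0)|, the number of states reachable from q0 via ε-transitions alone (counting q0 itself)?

3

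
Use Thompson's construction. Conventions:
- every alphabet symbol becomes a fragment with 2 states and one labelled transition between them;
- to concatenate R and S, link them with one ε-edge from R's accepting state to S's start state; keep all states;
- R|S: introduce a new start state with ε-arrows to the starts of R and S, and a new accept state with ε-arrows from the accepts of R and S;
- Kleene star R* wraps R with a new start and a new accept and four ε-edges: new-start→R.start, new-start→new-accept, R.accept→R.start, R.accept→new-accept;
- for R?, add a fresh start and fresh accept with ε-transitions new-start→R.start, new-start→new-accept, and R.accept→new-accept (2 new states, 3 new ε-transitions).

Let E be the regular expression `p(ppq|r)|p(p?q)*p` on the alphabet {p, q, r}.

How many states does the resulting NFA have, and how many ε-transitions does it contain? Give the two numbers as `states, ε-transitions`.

Building bottom-up:
Each of the 9 symbol leaves contributes 2 states and 0 ε-transitions.
  ppq = 6 states, 2 ε-transitions
  ppq|r = 10 states, 6 ε-transitions
  p(ppq|r) = 12 states, 7 ε-transitions
  p? = 4 states, 3 ε-transitions
  p?q = 6 states, 4 ε-transitions
  (p?q)* = 8 states, 8 ε-transitions
  p(p?q)*p = 12 states, 10 ε-transitions
  p(ppq|r)|p(p?q)*p = 26 states, 21 ε-transitions

26, 21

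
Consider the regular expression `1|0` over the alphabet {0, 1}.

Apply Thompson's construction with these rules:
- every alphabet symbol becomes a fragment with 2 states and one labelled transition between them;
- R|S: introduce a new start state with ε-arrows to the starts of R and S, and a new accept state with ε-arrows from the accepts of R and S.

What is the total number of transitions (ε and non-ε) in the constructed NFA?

6

Bottom-up over the parse tree:
Each of the 2 symbol leaves contributes 1 transition (1 symbol, 0 ε).
  1|0 = 6 transitions (2 symbol, 4 ε)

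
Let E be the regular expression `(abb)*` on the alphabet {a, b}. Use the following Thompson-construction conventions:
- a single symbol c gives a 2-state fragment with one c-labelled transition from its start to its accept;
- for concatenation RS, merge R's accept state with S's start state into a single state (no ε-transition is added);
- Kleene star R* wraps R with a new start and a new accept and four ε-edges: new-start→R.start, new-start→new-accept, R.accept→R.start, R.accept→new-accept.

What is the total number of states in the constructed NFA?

Building bottom-up:
Each of the 3 symbol leaves contributes a 2-state fragment.
  abb : 4 states
  (abb)* : 6 states

6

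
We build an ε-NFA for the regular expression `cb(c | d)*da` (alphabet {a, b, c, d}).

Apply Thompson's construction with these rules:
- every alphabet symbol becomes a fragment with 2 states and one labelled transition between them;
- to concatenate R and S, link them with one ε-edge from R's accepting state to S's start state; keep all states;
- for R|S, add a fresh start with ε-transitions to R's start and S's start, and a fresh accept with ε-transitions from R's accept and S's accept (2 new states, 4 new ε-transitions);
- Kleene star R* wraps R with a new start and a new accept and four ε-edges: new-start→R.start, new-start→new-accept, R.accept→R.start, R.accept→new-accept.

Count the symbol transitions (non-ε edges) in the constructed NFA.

Recursing over subexpressions:
Each of the 6 symbol leaves contributes exactly 1 symbol transition.
  c | d = 2 symbol transitions
  (c | d)* = 2 symbol transitions
  cb(c | d)*da = 6 symbol transitions

6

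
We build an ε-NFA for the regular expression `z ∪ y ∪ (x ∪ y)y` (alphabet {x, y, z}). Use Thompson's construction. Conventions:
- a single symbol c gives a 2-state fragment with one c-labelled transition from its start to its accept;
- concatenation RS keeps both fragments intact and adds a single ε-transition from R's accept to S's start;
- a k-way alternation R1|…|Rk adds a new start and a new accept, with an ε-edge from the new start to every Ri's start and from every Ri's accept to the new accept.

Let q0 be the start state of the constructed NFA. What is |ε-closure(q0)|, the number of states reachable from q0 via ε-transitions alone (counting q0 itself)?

6

Work bottom-up. For each fragment F, track |ε-closure(F.start)| and whether F's accept lies in that closure (i.e. whether F accepts ε). A single-symbol fragment has closure size 1 and does not accept ε.
  x ∪ y → new start ε-reaches every alternative's start; none of them accept ε, so the new accept is not reached: C = 1 + 1 + 1 = 3
  (x ∪ y)y → C equals the left operand's closure size = 3 (its accept is not ε-reachable, so the closure stops there)
  z ∪ y ∪ (x ∪ y)y → new start ε-reaches every alternative's start; none of them accept ε, so the new accept is not reached: C = 1 + 1 + 1 + 3 = 6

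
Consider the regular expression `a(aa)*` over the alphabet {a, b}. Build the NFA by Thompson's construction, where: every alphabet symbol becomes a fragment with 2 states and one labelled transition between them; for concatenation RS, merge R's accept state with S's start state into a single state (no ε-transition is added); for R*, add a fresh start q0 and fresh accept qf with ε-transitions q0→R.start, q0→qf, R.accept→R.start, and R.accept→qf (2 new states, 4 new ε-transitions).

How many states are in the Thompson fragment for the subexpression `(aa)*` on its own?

5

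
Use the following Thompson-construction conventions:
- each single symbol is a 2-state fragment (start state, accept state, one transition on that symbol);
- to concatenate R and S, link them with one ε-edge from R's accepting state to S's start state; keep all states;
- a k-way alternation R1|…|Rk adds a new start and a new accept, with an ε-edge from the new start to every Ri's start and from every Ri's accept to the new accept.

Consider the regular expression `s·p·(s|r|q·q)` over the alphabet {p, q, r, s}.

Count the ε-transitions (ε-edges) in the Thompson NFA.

9

Per subexpression:
Each of the 6 symbol leaves contributes 0 ε-transitions.
  q·q — 1 ε-transition
  s|r|q·q — 7 ε-transitions
  s·p·(s|r|q·q) — 9 ε-transitions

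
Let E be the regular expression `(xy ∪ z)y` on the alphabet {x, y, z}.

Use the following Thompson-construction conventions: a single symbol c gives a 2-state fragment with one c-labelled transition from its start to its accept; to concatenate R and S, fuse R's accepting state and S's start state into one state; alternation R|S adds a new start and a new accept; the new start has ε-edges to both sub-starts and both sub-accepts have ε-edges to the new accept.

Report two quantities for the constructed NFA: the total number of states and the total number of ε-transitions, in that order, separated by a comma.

8, 4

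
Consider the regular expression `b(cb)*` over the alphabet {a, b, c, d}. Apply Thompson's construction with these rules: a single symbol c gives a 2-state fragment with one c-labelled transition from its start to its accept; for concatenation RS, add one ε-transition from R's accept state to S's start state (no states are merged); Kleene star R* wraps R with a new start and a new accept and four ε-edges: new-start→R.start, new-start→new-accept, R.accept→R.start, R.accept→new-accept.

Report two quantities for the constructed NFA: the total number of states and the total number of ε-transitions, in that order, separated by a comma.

Per subexpression:
Each of the 3 symbol leaves contributes 2 states and 0 ε-transitions.
  cb = 4 states, 1 ε-transition
  (cb)* = 6 states, 5 ε-transitions
  b(cb)* = 8 states, 6 ε-transitions

8, 6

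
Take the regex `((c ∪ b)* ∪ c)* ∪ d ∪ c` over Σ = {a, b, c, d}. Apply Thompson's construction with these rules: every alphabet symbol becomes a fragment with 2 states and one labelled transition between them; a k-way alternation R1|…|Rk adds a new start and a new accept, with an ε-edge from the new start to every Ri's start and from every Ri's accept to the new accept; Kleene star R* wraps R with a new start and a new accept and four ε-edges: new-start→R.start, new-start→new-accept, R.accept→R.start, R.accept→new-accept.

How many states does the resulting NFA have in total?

20

Recursing over subexpressions:
Each of the 5 symbol leaves contributes a 2-state fragment.
  c ∪ b : 6 states
  (c ∪ b)* : 8 states
  (c ∪ b)* ∪ c : 12 states
  ((c ∪ b)* ∪ c)* : 14 states
  ((c ∪ b)* ∪ c)* ∪ d ∪ c : 20 states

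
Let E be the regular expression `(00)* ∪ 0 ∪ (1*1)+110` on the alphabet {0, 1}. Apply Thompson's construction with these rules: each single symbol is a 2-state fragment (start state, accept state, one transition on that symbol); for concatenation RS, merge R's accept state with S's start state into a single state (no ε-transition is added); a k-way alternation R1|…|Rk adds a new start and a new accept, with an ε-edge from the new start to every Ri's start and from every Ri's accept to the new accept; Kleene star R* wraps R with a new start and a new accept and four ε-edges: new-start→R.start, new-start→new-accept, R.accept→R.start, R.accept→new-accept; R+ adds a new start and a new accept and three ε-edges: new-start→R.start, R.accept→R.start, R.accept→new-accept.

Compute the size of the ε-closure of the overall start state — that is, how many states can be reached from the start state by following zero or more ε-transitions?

10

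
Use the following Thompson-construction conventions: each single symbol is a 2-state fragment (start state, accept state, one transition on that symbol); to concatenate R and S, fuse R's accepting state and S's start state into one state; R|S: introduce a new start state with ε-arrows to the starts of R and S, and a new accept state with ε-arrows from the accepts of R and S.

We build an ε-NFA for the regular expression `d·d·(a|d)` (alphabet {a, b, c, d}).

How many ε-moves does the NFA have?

4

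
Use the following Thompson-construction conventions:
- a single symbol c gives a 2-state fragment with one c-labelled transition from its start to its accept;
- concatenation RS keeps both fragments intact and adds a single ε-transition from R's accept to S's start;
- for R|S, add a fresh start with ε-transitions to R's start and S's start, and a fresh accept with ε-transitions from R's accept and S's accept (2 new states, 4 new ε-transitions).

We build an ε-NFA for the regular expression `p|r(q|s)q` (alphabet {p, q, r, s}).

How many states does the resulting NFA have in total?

14

Building bottom-up:
Each of the 5 symbol leaves contributes a 2-state fragment.
  q|s — 6 states
  r(q|s)q — 10 states
  p|r(q|s)q — 14 states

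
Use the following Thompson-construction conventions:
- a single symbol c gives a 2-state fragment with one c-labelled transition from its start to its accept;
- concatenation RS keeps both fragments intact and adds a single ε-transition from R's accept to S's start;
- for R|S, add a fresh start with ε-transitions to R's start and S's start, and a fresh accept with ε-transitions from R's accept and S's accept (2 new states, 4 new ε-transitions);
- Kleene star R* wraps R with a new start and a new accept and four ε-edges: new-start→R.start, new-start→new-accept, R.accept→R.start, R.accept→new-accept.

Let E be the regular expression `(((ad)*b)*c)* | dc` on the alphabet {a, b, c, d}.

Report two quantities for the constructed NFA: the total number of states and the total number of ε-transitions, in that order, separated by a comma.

Building bottom-up:
Each of the 6 symbol leaves contributes 2 states and 0 ε-transitions.
  ad → 4 states, 1 ε-transition
  (ad)* → 6 states, 5 ε-transitions
  (ad)*b → 8 states, 6 ε-transitions
  ((ad)*b)* → 10 states, 10 ε-transitions
  ((ad)*b)*c → 12 states, 11 ε-transitions
  (((ad)*b)*c)* → 14 states, 15 ε-transitions
  dc → 4 states, 1 ε-transition
  (((ad)*b)*c)* | dc → 20 states, 20 ε-transitions

20, 20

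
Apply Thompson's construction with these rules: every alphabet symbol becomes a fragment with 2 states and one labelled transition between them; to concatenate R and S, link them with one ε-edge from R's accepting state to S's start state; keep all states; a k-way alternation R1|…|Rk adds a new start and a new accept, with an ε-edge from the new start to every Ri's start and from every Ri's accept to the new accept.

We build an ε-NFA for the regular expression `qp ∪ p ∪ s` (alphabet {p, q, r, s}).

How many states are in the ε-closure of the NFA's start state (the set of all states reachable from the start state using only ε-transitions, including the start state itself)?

4

Let C(F) = |ε-closure(F.start)| within fragment F, and note whether F accepts ε. Symbol fragments have C = 1 and do not accept ε. Then:
  qp → C equals the left operand's closure size = 1 (its accept is not ε-reachable, so the closure stops there)
  qp ∪ p ∪ s → new start ε-reaches every alternative's start; none of them accept ε, so the new accept is not reached: C = 1 + 1 + 1 + 1 = 4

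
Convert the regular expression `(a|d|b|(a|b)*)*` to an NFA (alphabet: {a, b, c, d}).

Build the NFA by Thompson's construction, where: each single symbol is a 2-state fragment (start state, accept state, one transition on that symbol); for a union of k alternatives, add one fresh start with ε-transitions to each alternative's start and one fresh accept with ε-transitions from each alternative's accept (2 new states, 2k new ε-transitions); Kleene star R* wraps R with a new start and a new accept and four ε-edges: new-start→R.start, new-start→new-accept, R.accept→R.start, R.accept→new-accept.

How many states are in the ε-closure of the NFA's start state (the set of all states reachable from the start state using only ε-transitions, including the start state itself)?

12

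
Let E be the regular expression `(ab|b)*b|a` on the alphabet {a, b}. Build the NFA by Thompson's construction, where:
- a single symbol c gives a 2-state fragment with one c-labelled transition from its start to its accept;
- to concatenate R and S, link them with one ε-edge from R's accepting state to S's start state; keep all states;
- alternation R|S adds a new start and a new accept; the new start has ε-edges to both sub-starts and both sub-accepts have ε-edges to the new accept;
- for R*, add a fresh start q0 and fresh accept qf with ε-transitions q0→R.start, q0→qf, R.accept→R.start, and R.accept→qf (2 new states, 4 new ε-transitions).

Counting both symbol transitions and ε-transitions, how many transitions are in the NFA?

Building bottom-up:
Each of the 5 symbol leaves contributes 1 transition (1 symbol, 0 ε).
  ab — 3 transitions (2 symbol, 1 ε)
  ab|b — 8 transitions (3 symbol, 5 ε)
  (ab|b)* — 12 transitions (3 symbol, 9 ε)
  (ab|b)*b — 14 transitions (4 symbol, 10 ε)
  (ab|b)*b|a — 19 transitions (5 symbol, 14 ε)

19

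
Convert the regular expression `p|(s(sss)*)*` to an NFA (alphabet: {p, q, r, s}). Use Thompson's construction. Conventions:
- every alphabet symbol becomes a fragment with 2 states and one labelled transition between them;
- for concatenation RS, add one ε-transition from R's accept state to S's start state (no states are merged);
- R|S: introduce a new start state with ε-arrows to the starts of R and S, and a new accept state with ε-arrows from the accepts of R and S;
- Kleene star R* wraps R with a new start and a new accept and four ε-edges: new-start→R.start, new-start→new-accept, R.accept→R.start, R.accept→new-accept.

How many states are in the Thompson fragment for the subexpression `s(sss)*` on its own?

10

Fragment for `s(sss)*`:
Each of the 4 symbol leaves contributes a 2-state fragment.
  sss = 6 states
  (sss)* = 8 states
  s(sss)* = 10 states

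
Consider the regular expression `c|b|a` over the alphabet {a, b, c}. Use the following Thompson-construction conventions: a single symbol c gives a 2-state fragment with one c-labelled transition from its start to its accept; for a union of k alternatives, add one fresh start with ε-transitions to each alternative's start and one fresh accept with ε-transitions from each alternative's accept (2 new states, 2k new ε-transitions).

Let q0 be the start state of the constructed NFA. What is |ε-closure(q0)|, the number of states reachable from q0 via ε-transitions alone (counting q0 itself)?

Compute the ε-closure size of each fragment's start state recursively; a symbol fragment's start has no outgoing ε-edge, so its closure is just itself (size 1).
  c|b|a — |ε-closure| = 1 + 1 + 1 + 1 = 4 (the new accept is not ε-reachable since no branch accepts ε)

4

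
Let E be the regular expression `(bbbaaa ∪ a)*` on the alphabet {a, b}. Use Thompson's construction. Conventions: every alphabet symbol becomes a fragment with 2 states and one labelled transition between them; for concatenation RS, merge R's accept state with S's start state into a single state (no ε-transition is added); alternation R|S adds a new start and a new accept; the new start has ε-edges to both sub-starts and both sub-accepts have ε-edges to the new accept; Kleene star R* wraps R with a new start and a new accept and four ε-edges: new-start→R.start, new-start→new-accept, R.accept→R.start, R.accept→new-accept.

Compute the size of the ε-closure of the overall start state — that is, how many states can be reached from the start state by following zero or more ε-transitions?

Work bottom-up. For each fragment F, track |ε-closure(F.start)| and whether F's accept lies in that closure (i.e. whether F accepts ε). A single-symbol fragment has closure size 1 and does not accept ε.
  bbbaaa — same as the first factor's closure: |closure| = 1
  bbbaaa ∪ a — |closure| = 1 + 1 + 1 = 3 (the new accept is not ε-reachable since no branch accepts ε)
  (bbbaaa ∪ a)* — the star's fresh start ε-reaches both the body's start and the fresh accept: |closure| = 2 + 3 = 5

5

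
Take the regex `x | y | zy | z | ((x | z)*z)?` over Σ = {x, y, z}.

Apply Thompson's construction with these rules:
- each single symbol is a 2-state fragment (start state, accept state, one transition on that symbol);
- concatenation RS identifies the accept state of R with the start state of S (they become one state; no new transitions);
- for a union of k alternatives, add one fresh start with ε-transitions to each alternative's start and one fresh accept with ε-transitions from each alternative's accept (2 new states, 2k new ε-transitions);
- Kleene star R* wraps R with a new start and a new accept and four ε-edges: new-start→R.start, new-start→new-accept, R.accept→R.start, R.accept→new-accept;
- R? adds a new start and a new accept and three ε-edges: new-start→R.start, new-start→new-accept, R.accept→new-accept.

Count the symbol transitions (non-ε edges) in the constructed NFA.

By structural recursion:
Each of the 8 symbol leaves contributes exactly 1 symbol transition.
  zy — 2 symbol transitions
  x | z — 2 symbol transitions
  (x | z)* — 2 symbol transitions
  (x | z)*z — 3 symbol transitions
  ((x | z)*z)? — 3 symbol transitions
  x | y | zy | z | ((x | z)*z)? — 8 symbol transitions

8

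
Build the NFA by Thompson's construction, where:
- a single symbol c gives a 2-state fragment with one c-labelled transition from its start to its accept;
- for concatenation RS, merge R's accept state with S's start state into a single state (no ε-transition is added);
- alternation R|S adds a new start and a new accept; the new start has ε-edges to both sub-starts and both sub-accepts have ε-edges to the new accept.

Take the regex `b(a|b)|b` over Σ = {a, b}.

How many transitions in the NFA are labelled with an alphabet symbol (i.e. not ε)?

Bottom-up over the parse tree:
Each of the 4 symbol leaves contributes exactly 1 symbol transition.
  a|b = 2 symbol transitions
  b(a|b) = 3 symbol transitions
  b(a|b)|b = 4 symbol transitions

4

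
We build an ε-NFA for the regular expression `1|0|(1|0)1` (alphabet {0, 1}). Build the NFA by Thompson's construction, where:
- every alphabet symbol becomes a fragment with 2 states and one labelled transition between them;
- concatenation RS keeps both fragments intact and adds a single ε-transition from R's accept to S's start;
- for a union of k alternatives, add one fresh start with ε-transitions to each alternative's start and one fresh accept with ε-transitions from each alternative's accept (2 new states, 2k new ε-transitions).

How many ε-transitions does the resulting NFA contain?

11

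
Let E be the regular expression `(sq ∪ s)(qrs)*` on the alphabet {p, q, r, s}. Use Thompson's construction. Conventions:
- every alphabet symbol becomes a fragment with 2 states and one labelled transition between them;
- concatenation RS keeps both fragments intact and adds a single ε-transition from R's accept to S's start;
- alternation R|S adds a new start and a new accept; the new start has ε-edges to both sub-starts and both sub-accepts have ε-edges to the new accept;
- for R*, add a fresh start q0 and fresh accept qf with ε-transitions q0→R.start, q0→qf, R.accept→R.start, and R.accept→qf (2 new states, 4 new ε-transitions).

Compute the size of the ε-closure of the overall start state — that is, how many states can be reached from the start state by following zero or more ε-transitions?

Work bottom-up. For each fragment F, track |ε-closure(F.start)| and whether F's accept lies in that closure (i.e. whether F accepts ε). A single-symbol fragment has closure size 1 and does not accept ε.
  sq → same as the first factor's closure: |closure| = 1
  sq ∪ s → new start ε-reaches every alternative's start; none of them accept ε, so the new accept is not reached: |closure| = 1 + 1 + 1 = 3
  qrs → same as the first factor's closure: |closure| = 1
  (qrs)* → new start has ε-edges to the inner start and to the new accept, so |closure| = 2 + 1 = 3
  (sq ∪ s)(qrs)* → |closure| equals the left operand's closure size = 3 (its accept is not ε-reachable, so the closure stops there)

3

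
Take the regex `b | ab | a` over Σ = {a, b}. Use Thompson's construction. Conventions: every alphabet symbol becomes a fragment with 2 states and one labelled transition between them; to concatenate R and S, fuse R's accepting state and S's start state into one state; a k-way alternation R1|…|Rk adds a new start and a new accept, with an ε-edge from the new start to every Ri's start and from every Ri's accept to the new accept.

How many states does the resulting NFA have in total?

Per subexpression:
Each of the 4 symbol leaves contributes a 2-state fragment.
  ab — 3 states
  b | ab | a — 9 states

9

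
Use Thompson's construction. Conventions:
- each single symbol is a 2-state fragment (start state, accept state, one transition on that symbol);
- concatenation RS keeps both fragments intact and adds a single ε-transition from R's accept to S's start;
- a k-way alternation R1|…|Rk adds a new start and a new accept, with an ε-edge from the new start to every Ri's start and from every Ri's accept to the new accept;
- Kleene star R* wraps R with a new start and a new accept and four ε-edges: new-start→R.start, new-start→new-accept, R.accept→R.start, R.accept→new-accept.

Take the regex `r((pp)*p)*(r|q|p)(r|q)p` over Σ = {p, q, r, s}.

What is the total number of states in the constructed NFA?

28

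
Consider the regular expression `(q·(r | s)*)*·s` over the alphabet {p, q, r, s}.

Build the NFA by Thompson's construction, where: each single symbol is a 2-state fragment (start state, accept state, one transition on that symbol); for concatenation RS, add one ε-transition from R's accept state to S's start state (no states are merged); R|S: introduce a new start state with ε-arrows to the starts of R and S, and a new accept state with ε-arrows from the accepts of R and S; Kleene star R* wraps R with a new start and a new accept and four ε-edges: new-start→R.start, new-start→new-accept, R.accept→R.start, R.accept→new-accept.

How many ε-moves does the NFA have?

Bottom-up over the parse tree:
Each of the 4 symbol leaves contributes 0 ε-transitions.
  r | s — 4 ε-transitions
  (r | s)* — 8 ε-transitions
  q·(r | s)* — 9 ε-transitions
  (q·(r | s)*)* — 13 ε-transitions
  (q·(r | s)*)*·s — 14 ε-transitions

14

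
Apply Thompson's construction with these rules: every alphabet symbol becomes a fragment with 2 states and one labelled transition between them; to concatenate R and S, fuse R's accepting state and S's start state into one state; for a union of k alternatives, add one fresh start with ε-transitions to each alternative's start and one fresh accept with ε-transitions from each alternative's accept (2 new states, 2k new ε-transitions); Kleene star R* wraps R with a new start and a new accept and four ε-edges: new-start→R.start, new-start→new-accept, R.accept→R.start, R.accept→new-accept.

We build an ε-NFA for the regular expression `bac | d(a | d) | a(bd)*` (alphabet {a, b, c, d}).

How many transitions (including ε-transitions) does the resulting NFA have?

Per subexpression:
Each of the 9 symbol leaves contributes 1 transition (1 symbol, 0 ε).
  bac → 3 transitions (3 symbol, 0 ε)
  a | d → 6 transitions (2 symbol, 4 ε)
  d(a | d) → 7 transitions (3 symbol, 4 ε)
  bd → 2 transitions (2 symbol, 0 ε)
  (bd)* → 6 transitions (2 symbol, 4 ε)
  a(bd)* → 7 transitions (3 symbol, 4 ε)
  bac | d(a | d) | a(bd)* → 23 transitions (9 symbol, 14 ε)

23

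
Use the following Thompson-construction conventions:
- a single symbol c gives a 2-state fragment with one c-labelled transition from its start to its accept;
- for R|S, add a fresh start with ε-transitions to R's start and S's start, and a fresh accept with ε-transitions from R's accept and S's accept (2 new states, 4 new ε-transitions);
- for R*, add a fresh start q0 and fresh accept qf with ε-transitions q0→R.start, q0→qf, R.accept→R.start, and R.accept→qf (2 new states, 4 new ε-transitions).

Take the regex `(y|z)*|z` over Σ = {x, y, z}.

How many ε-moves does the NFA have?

Building bottom-up:
Each of the 3 symbol leaves contributes 0 ε-transitions.
  y|z — 4 ε-transitions
  (y|z)* — 8 ε-transitions
  (y|z)*|z — 12 ε-transitions

12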